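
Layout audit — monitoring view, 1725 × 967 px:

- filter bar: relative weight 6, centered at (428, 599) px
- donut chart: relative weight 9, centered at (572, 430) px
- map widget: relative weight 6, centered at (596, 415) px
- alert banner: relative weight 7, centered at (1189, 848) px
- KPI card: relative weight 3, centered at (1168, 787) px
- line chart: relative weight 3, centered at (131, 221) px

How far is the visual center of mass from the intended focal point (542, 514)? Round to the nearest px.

≈ 155 px

Total weight = 6 + 9 + 6 + 7 + 3 + 3 = 34.
x-moment: 6·428 + 9·572 + 6·596 + 7·1189 + 3·1168 + 3·131 = 23512; centroid 23512/34 ≈ 691.53.
y-moment: 6·599 + 9·430 + 6·415 + 7·848 + 3·787 + 3·221 = 18914; centroid 18914/34 ≈ 556.29.
From (542, 514): dx = 149.53, dy = 42.29, so the distance is √(dx²+dy²) ≈ 155.40.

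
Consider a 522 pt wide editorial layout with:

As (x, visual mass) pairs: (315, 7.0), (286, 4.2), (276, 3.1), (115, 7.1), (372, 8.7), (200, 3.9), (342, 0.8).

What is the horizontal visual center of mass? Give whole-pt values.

Σw = 7.0 + 4.2 + 3.1 + 7.1 + 8.7 + 3.9 + 0.8 = 34.8.
x: moment 9368.3 / weight 34.8 ≈ 269.20

x ≈ 269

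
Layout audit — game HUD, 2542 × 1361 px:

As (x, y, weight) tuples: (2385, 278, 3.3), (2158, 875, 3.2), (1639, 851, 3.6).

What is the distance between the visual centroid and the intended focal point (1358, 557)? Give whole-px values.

≈ 699 px

Σw = 3.3 + 3.2 + 3.6 = 10.1.
Σw·x = 3.3·2385 + 3.2·2158 + 3.6·1639 = 20676.5, so x̄ = 20676.5/10.1 ≈ 2047.18.
Σw·y = 3.3·278 + 3.2·875 + 3.6·851 = 6781.0, so ȳ = 6781.0/10.1 ≈ 671.39.
Relative to (1358, 557): Δ = (689.18, 114.39); |Δ| = √(689.18² + 114.39²) ≈ 698.61.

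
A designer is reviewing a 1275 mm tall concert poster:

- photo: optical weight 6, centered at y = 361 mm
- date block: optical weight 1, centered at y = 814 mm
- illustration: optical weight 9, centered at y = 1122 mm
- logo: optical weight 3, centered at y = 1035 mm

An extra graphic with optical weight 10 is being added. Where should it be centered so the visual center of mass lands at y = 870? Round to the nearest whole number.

After adding the extra graphic, total weight = 6 + 1 + 9 + 3 + 10 = 29.
Along y: (16183 + 10·y) / 29 = 870 (existing moment 6·361 + 1·814 + 9·1122 + 3·1035 = 16183) ⇒ y = (25230 − 16183) / 10 ≈ 904.70.

y ≈ 905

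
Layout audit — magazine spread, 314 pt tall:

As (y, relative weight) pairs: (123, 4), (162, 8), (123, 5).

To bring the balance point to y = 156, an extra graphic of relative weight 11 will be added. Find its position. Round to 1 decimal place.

With the extra graphic, Σw becomes 4 + 8 + 5 + 11 = 28.
y: target moment 28×156 = 4368; current 4·123 + 8·162 + 5·123 = 2403; the extra graphic supplies 1965, so y = 1965/11 ≈ 178.64.

y ≈ 178.6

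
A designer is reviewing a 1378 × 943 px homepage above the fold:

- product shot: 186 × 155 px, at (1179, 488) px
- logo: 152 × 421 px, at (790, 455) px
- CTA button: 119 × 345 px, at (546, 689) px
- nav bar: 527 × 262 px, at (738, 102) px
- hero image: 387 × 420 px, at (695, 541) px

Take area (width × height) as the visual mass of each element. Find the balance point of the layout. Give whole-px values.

Taking area as weight: product shot 186·155 = 28830, logo 152·421 = 63992, CTA button 119·345 = 41055, nav bar 527·262 = 138074, hero image 387·420 = 162540. Sum 434491.
x: (28830·1179 + 63992·790 + 41055·546 + 138074·738 + 162540·695) / 434491 = 321824192 / 434491 ≈ 740.69
y: (28830·488 + 63992·455 + 41055·689 + 138074·102 + 162540·541) / 434491 = 173489983 / 434491 ≈ 399.29

(741, 399)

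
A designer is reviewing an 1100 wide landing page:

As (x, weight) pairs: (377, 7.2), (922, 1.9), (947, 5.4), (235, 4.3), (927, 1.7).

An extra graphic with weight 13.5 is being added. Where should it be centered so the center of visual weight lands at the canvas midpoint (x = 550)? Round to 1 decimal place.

x ≈ 484.0

With the extra graphic, Σw becomes 7.2 + 1.9 + 5.4 + 4.3 + 1.7 + 13.5 = 34.0.
Along x: (12166.4 + 13.5·x) / 34.0 = 550 (existing moment 7.2·377 + 1.9·922 + 5.4·947 + 4.3·235 + 1.7·927 = 12166.4) ⇒ x = (18700.0 − 12166.4) / 13.5 ≈ 483.97.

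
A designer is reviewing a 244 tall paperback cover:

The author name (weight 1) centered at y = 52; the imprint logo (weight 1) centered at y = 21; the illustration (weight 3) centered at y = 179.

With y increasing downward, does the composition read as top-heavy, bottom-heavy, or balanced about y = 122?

balanced

Σw = 1 + 1 + 3 = 5.
y: (1·52 + 1·21 + 3·179) / 5 = 610 / 5 ≈ 122.00
122.00 = 122 exactly: balanced.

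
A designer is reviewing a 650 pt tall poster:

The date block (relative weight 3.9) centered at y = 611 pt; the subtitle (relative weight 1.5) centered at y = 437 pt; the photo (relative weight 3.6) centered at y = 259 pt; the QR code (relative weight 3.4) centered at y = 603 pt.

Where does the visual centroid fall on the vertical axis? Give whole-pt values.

y ≈ 486

Σw = 3.9 + 1.5 + 3.6 + 3.4 = 12.4.
Σw·y = 3.9·611 + 1.5·437 + 3.6·259 + 3.4·603 = 6021.0, so ȳ = 6021.0/12.4 ≈ 485.56.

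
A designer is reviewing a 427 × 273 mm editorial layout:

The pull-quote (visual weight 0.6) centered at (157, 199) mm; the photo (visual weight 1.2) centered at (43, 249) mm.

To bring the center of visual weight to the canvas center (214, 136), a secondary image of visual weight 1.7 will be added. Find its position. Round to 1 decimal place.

(354.8, 34.0)

New total weight: (0.6 + 1.2) + 1.7 = 3.5.
x: need Σw·x = 3.5·214 = 749.0. Existing = 0.6·157 + 1.2·43 = 145.8. Remainder 603.2 / 1.7 ≈ 354.82.
y: need Σw·y = 3.5·136 = 476.0. Existing = 0.6·199 + 1.2·249 = 418.2. Remainder 57.8 / 1.7 ≈ 34.00.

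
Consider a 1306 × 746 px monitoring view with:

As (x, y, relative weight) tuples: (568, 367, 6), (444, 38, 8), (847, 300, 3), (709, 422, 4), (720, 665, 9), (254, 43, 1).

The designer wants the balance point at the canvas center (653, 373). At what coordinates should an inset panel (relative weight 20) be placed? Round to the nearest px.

After adding the inset panel, total weight = 6 + 8 + 3 + 4 + 9 + 1 + 20 = 51.
Along x: (19071 + 20·x) / 51 = 653 (existing moment 6·568 + 8·444 + 3·847 + 4·709 + 9·720 + 1·254 = 19071) ⇒ x = (33303 − 19071) / 20 ≈ 711.60.
Along y: (11122 + 20·y) / 51 = 373 (existing moment 6·367 + 8·38 + 3·300 + 4·422 + 9·665 + 1·43 = 11122) ⇒ y = (19023 − 11122) / 20 ≈ 395.05.

(712, 395)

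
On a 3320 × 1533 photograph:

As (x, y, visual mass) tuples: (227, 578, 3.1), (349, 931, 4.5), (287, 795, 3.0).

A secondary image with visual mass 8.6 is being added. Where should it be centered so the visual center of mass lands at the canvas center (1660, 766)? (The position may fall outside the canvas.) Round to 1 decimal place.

With the secondary image, Σw becomes 3.1 + 4.5 + 3.0 + 8.6 = 19.2.
Along x: (3135.2 + 8.6·x) / 19.2 = 1660 (existing moment 3.1·227 + 4.5·349 + 3.0·287 = 3135.2) ⇒ x = (31872.0 − 3135.2) / 8.6 ≈ 3341.49.
Along y: (8366.3 + 8.6·y) / 19.2 = 766 (existing moment 3.1·578 + 4.5·931 + 3.0·795 = 8366.3) ⇒ y = (14707.2 − 8366.3) / 8.6 ≈ 737.31.

(3341.5, 737.3)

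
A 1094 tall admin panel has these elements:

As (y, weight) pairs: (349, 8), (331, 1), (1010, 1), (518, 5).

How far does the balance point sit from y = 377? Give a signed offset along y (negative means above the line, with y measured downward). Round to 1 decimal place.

Weights sum to 8 + 1 + 1 + 5 = 15.
y-moment: 8·349 + 1·331 + 1·1010 + 5·518 = 6723; centroid 6723/15 ≈ 448.20.
Against y = 377, that's 448.20 − 377 = 71.20.

≈ 71.2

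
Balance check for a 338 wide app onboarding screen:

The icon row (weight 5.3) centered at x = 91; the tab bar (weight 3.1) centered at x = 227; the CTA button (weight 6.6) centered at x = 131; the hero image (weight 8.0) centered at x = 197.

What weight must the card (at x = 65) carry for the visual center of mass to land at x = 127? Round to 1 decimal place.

w ≈ 11.4

Known weights sum to 5.3 + 3.1 + 6.6 + 8.0 = 23.0; their moment is 5.3·91 + 3.1·227 + 6.6·131 + 8.0·197 = 3626.6.
Set Σw·x/Σw = 127: (3626.6 + 65w) = 127·(23.0 + w).
So w = (127·23.0 − 3626.6)/(65 − 127) = -705.6/-62 ≈ 11.38.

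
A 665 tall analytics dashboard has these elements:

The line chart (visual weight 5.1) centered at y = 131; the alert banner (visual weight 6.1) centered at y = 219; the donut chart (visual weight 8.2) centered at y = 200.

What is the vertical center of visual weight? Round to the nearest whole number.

y ≈ 188

Σw = 5.1 + 6.1 + 8.2 = 19.4.
y: (5.1·131 + 6.1·219 + 8.2·200) / 19.4 = 3644.0 / 19.4 ≈ 187.84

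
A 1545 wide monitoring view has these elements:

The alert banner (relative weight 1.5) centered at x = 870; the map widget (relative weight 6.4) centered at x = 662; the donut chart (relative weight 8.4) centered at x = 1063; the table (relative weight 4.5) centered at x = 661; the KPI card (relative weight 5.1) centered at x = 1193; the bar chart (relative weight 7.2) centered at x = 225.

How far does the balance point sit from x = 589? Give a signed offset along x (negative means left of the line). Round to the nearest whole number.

≈ 171

Weights sum to 1.5 + 6.4 + 8.4 + 4.5 + 5.1 + 7.2 = 33.1.
x: (1.5·870 + 6.4·662 + 8.4·1063 + 4.5·661 + 5.1·1193 + 7.2·225) / 33.1 = 25149.8 / 33.1 ≈ 759.81
Difference: 759.81 − 589 ≈ 170.81.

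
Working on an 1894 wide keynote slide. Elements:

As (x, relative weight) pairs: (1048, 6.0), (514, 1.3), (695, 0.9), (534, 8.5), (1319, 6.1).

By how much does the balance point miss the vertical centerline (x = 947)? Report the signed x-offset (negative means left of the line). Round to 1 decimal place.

Total weight = 6.0 + 1.3 + 0.9 + 8.5 + 6.1 = 22.8.
Σw·x = 6.0·1048 + 1.3·514 + 0.9·695 + 8.5·534 + 6.1·1319 = 20166.6, so x̄ = 20166.6/22.8 ≈ 884.50.
Against x = 947, that's 884.50 − 947 = -62.50.

≈ -62.5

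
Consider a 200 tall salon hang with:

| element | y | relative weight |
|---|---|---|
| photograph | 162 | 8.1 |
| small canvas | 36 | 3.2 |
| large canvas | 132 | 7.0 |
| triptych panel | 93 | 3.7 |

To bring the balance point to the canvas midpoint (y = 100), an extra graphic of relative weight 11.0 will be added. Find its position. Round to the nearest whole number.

After adding the extra graphic, total weight = 8.1 + 3.2 + 7.0 + 3.7 + 11.0 = 33.0.
Along y: (2695.5 + 11.0·y) / 33.0 = 100 (existing moment 8.1·162 + 3.2·36 + 7.0·132 + 3.7·93 = 2695.5) ⇒ y = (3300.0 − 2695.5) / 11.0 ≈ 54.95.

y ≈ 55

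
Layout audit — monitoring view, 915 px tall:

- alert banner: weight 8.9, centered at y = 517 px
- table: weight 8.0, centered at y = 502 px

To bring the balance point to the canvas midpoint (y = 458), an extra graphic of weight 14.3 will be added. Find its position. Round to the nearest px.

With the extra graphic, Σw becomes 8.9 + 8.0 + 14.3 = 31.2.
y: need Σw·y = 31.2·458 = 14289.6. Existing = 8.9·517 + 8.0·502 = 8617.3. Remainder 5672.3 / 14.3 ≈ 396.66.

y ≈ 397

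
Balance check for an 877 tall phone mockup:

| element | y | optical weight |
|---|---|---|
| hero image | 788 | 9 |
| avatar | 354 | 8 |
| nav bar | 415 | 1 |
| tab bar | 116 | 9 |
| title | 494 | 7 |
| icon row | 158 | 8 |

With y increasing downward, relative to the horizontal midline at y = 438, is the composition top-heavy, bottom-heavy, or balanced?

top-heavy

Total weight = 9 + 8 + 1 + 9 + 7 + 8 = 42.
Σw·y = 9·788 + 8·354 + 1·415 + 9·116 + 7·494 + 8·158 = 16105, so ȳ = 16105/42 ≈ 383.45.
383.5 vs midline 438 → top-heavy.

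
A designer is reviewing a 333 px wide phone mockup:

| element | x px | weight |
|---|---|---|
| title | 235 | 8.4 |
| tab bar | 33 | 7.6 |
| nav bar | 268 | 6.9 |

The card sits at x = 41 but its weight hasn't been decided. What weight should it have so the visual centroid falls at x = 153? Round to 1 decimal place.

w ≈ 5.1

Existing Σw = 22.9 (8.4 + 7.6 + 6.9); existing moment 8.4·235 + 7.6·33 + 6.9·268 = 4074.0.
For the centroid to hit 153: (4074.0 + w·41) / (22.9 + w) = 153.
So w = (153·22.9 − 4074.0)/(41 − 153) = -570.3/-112 ≈ 5.09.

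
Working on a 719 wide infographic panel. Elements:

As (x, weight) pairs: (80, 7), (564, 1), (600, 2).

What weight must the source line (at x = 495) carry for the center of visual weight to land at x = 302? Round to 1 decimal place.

Known weights sum to 7 + 1 + 2 = 10; their moment is 7·80 + 1·564 + 2·600 = 2324.
Set Σw·x/Σw = 302: (2324 + 495w) = 302·(10 + w).
So w = (302·10 − 2324)/(495 − 302) = 696/193 ≈ 3.61.

w ≈ 3.6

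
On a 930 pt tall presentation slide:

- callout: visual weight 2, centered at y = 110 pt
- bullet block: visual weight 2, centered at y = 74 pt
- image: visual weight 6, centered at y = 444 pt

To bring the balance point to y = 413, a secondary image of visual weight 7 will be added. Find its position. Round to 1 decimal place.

With the secondary image, Σw becomes 2 + 2 + 6 + 7 = 17.
y: target moment 17×413 = 7021; current 2·110 + 2·74 + 6·444 = 3032; the secondary image supplies 3989, so y = 3989/7 ≈ 569.86.

y ≈ 569.9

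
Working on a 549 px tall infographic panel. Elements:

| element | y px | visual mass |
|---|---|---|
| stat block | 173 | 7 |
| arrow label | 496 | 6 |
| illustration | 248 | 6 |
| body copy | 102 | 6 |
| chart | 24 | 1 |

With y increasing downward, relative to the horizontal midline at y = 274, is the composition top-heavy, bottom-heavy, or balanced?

Weights sum to 7 + 6 + 6 + 6 + 1 = 26.
y-moment: 7·173 + 6·496 + 6·248 + 6·102 + 1·24 = 6311; centroid 6311/26 ≈ 242.73.
242.7 vs midline 274 → top-heavy.

top-heavy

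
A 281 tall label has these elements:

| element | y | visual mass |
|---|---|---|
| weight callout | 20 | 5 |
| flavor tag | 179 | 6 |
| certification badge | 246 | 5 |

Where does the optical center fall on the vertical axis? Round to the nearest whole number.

Weights sum to 5 + 6 + 5 = 16.
y: (5·20 + 6·179 + 5·246) / 16 = 2404 / 16 ≈ 150.25

y ≈ 150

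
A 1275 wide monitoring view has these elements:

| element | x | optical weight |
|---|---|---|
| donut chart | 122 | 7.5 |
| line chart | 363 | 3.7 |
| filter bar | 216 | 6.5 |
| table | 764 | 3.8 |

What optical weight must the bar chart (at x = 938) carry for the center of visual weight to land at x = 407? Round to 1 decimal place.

w ≈ 4.1

Existing Σw = 21.5 (7.5 + 3.7 + 6.5 + 3.8); existing moment 7.5·122 + 3.7·363 + 6.5·216 + 3.8·764 = 6565.3.
For the centroid to hit 407: (6565.3 + w·938) / (21.5 + w) = 407.
So w = (407·21.5 − 6565.3)/(938 − 407) = 2185.2/531 ≈ 4.12.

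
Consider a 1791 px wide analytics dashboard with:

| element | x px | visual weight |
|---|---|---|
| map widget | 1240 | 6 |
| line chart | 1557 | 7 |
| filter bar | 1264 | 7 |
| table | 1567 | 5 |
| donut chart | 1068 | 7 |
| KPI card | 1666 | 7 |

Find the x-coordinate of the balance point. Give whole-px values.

Total weight = 6 + 7 + 7 + 5 + 7 + 7 = 39.
Σw·x = 6·1240 + 7·1557 + 7·1264 + 5·1567 + 7·1068 + 7·1666 = 54160, so x̄ = 54160/39 ≈ 1388.72.

x ≈ 1389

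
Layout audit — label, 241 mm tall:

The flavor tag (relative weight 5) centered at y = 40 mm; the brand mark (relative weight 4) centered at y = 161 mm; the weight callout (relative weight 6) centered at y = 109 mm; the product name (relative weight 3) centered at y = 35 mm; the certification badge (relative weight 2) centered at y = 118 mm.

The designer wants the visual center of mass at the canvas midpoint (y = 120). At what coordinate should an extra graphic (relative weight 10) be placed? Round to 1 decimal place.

With the extra graphic, Σw becomes 5 + 4 + 6 + 3 + 2 + 10 = 30.
Along y: (1839 + 10·y) / 30 = 120 (existing moment 5·40 + 4·161 + 6·109 + 3·35 + 2·118 = 1839) ⇒ y = (3600 − 1839) / 10 ≈ 176.10.

y ≈ 176.1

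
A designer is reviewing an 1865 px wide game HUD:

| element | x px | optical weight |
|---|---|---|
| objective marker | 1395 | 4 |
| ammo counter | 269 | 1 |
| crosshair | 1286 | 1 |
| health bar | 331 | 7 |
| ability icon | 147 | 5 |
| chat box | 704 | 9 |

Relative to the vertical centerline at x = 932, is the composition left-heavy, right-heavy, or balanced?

Σw = 4 + 1 + 1 + 7 + 5 + 9 = 27.
Σw·x = 4·1395 + 1·269 + 1·1286 + 7·331 + 5·147 + 9·704 = 16523, so x̄ = 16523/27 ≈ 611.96.
612.0 lies left of the midline 932, so the layout is left-heavy.

left-heavy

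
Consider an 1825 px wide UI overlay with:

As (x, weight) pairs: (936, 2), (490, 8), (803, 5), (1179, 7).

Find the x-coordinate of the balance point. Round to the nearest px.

Weights sum to 2 + 8 + 5 + 7 = 22.
x-moment: 2·936 + 8·490 + 5·803 + 7·1179 = 18060; centroid 18060/22 ≈ 820.91.

x ≈ 821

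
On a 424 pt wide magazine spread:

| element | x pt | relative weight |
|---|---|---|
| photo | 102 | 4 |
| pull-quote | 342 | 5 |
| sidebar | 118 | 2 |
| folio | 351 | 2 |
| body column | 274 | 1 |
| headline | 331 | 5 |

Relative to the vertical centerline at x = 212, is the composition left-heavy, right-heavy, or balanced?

Total weight = 4 + 5 + 2 + 2 + 1 + 5 = 19.
x-moment: 4·102 + 5·342 + 2·118 + 2·351 + 1·274 + 5·331 = 4985; centroid 4985/19 ≈ 262.37.
262.4 lies right of the midline 212, so the layout is right-heavy.

right-heavy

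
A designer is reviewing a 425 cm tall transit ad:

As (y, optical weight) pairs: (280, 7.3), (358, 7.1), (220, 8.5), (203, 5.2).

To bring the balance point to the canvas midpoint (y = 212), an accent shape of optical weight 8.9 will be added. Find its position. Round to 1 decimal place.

y ≈ 37.4

After adding the accent shape, total weight = 7.3 + 7.1 + 8.5 + 5.2 + 8.9 = 37.0.
y: need Σw·y = 37.0·212 = 7844.0. Existing = 7.3·280 + 7.1·358 + 8.5·220 + 5.2·203 = 7511.4. Remainder 332.6 / 8.9 ≈ 37.37.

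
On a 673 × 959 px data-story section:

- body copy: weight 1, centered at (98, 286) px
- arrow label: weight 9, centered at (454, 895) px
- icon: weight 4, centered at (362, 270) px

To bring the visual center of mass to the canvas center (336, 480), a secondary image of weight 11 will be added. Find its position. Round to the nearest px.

After adding the secondary image, total weight = 1 + 9 + 4 + 11 = 25.
Along x: (5632 + 11·x) / 25 = 336 (existing moment 1·98 + 9·454 + 4·362 = 5632) ⇒ x = (8400 − 5632) / 11 ≈ 251.64.
Along y: (9421 + 11·y) / 25 = 480 (existing moment 1·286 + 9·895 + 4·270 = 9421) ⇒ y = (12000 − 9421) / 11 ≈ 234.45.

(252, 234)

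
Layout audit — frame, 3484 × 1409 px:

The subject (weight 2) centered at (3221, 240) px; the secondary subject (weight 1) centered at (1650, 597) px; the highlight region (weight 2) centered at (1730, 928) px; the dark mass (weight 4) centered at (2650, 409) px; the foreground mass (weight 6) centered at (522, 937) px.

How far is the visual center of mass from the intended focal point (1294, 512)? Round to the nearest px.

≈ 426 px

Total weight = 2 + 1 + 2 + 4 + 6 = 15.
x-moment: 2·3221 + 1·1650 + 2·1730 + 4·2650 + 6·522 = 25284; centroid 25284/15 ≈ 1685.60.
y-moment: 2·240 + 1·597 + 2·928 + 4·409 + 6·937 = 10191; centroid 10191/15 ≈ 679.40.
Offset from (1294, 512): Δx ≈ 391.60, Δy ≈ 167.40; distance = √(Δx² + Δy²) ≈ 425.88.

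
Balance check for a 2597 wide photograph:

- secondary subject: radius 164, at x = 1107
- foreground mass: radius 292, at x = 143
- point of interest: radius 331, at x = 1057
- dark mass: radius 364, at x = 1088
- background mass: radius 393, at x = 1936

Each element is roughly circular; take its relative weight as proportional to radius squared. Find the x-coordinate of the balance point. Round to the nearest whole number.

r² weights: secondary subject 164² = 26896, foreground mass 292² = 85264, point of interest 331² = 109561, dark mass 364² = 132496, background mass 393² = 154449. Total = 508666.
x-moment: 26896·1107 + 85264·143 + 109561·1057 + 132496·1088 + 154449·1936 = 600941513; centroid 600941513/508666 ≈ 1181.41.

x ≈ 1181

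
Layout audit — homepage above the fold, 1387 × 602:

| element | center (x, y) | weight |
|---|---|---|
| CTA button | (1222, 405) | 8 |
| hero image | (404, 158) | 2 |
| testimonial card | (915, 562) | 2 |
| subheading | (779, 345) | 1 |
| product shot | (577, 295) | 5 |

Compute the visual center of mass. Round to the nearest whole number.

Total weight = 8 + 2 + 2 + 1 + 5 = 18.
x: (8·1222 + 2·404 + 2·915 + 1·779 + 5·577) / 18 = 16078 / 18 ≈ 893.22
y: (8·405 + 2·158 + 2·562 + 1·345 + 5·295) / 18 = 6500 / 18 ≈ 361.11

(893, 361)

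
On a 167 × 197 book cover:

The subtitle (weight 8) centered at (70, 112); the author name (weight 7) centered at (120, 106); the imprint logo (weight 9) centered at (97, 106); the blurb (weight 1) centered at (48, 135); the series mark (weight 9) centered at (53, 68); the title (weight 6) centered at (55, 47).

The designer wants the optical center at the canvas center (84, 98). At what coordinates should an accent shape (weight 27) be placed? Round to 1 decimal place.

(92.6, 109.1)

New total weight: (8 + 7 + 9 + 1 + 9 + 6) + 27 = 67.
Along x: (3128 + 27·x) / 67 = 84 (existing moment 8·70 + 7·120 + 9·97 + 1·48 + 9·53 + 6·55 = 3128) ⇒ x = (5628 − 3128) / 27 ≈ 92.59.
Along y: (3621 + 27·y) / 67 = 98 (existing moment 8·112 + 7·106 + 9·106 + 1·135 + 9·68 + 6·47 = 3621) ⇒ y = (6566 − 3621) / 27 ≈ 109.07.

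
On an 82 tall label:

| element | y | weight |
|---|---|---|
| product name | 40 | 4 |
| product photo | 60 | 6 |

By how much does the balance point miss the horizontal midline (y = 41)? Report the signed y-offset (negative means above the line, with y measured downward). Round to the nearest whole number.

≈ 11

Σw = 4 + 6 = 10.
Σw·y = 4·40 + 6·60 = 520, so ȳ = 520/10 ≈ 52.00.
Offset from y = 41: 52.00 − 41 ≈ 11.00.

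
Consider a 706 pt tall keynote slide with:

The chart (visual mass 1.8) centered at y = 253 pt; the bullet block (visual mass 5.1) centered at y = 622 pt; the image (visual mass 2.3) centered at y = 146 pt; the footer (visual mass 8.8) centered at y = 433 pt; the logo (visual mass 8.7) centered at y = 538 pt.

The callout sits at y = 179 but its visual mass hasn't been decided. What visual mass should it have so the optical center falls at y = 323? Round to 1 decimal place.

Existing Σw = 26.7 (1.8 + 5.1 + 2.3 + 8.8 + 8.7); existing moment 1.8·253 + 5.1·622 + 2.3·146 + 8.8·433 + 8.7·538 = 12454.4.
Balance at y = 323 requires (12454.4 + w·179) / (26.7 + w) = 323.
Solving: w = (323·26.7 − 12454.4) / (179 − 323) = -3830.3 / -144 ≈ 26.60.

w ≈ 26.6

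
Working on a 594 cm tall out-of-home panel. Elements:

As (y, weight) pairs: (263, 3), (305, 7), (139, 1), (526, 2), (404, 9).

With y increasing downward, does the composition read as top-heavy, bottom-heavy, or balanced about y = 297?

Σw = 3 + 7 + 1 + 2 + 9 = 22.
y-moment: 3·263 + 7·305 + 1·139 + 2·526 + 9·404 = 7751; centroid 7751/22 ≈ 352.32.
352.3 vs midline 297 → bottom-heavy.

bottom-heavy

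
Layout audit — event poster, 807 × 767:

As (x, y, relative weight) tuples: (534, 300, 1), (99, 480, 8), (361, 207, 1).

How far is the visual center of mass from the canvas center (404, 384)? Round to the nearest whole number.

Weights sum to 1 + 8 + 1 = 10.
Σw·x = 1·534 + 8·99 + 1·361 = 1687, so x̄ = 1687/10 ≈ 168.70.
Σw·y = 1·300 + 8·480 + 1·207 = 4347, so ȳ = 4347/10 ≈ 434.70.
Offset from (404, 384): Δx ≈ -235.30, Δy ≈ 50.70; distance = √(Δx² + Δy²) ≈ 240.70.

≈ 241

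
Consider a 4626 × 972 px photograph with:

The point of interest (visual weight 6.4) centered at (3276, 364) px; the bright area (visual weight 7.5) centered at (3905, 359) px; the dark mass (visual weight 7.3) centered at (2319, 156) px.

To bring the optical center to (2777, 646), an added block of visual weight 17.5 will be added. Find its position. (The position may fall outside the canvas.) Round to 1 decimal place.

(2302.1, 1076.5)

With the added block, Σw becomes 6.4 + 7.5 + 7.3 + 17.5 = 38.7.
x: target moment 38.7×2777 = 107469.9; current 6.4·3276 + 7.5·3905 + 7.3·2319 = 67182.6; the added block supplies 40287.3, so x = 40287.3/17.5 ≈ 2302.13.
y: target moment 38.7×646 = 25000.2; current 6.4·364 + 7.5·359 + 7.3·156 = 6160.9; the added block supplies 18839.3, so y = 18839.3/17.5 ≈ 1076.53.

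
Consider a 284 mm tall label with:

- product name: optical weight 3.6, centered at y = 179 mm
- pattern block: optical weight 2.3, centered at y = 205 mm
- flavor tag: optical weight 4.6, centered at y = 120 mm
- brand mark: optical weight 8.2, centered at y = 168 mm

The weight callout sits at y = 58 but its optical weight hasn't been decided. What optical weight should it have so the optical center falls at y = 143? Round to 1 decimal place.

w ≈ 4.4

Fixed elements: Σw = 3.6 + 2.3 + 4.6 + 8.2 = 18.7, Σw·y = 3.6·179 + 2.3·205 + 4.6·120 + 8.2·168 = 3045.5.
Set Σw·y/Σw = 143: (3045.5 + 58w) = 143·(18.7 + w).
So w = (143·18.7 − 3045.5)/(58 − 143) = -371.4/-85 ≈ 4.37.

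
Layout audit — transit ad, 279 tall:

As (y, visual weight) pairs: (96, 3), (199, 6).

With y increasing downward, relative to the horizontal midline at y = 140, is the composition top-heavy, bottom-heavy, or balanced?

Σw = 3 + 6 = 9.
y-moment: 3·96 + 6·199 = 1482; centroid 1482/9 ≈ 164.67.
164.7 lies below (larger y than) the midline 140, so the layout is bottom-heavy.

bottom-heavy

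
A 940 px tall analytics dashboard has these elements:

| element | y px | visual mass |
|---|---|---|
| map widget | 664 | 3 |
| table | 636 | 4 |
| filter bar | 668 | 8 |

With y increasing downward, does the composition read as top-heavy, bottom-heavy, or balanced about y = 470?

Weights sum to 3 + 4 + 8 = 15.
y-moment: 3·664 + 4·636 + 8·668 = 9880; centroid 9880/15 ≈ 658.67.
658.7 lies below (larger y than) the midline 470, so the layout is bottom-heavy.

bottom-heavy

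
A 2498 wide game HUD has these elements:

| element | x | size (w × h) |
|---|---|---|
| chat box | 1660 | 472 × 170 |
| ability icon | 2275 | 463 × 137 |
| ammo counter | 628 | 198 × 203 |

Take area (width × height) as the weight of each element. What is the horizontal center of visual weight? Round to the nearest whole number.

x ≈ 1647

Areas → weights: chat box 472·170 = 80240, ability icon 463·137 = 63431, ammo counter 198·203 = 40194; Σw = 183865.
x: (80240·1660 + 63431·2275 + 40194·628) / 183865 = 302745757 / 183865 ≈ 1646.57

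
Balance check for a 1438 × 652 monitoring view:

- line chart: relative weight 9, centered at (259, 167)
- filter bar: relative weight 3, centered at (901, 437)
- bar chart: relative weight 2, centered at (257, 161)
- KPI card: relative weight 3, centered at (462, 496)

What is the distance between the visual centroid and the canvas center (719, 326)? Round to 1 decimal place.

Σw = 9 + 3 + 2 + 3 = 17.
x-moment: 9·259 + 3·901 + 2·257 + 3·462 = 6934; centroid 6934/17 ≈ 407.88.
y-moment: 9·167 + 3·437 + 2·161 + 3·496 = 4624; centroid 4624/17 ≈ 272.00.
Offset from (719, 326): Δx ≈ -311.12, Δy ≈ -54.00; distance = √(Δx² + Δy²) ≈ 315.77.

≈ 315.8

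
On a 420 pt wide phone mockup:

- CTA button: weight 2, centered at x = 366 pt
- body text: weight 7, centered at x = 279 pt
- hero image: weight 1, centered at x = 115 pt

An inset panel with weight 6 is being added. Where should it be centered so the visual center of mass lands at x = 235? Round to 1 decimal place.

x ≈ 160.0

After adding the inset panel, total weight = 2 + 7 + 1 + 6 = 16.
Along x: (2800 + 6·x) / 16 = 235 (existing moment 2·366 + 7·279 + 1·115 = 2800) ⇒ x = (3760 − 2800) / 6 ≈ 160.00.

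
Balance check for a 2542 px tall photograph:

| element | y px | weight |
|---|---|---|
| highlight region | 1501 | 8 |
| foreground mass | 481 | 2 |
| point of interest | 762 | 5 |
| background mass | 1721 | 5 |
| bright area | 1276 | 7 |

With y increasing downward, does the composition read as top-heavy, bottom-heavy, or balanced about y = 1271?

balanced

Weights sum to 8 + 2 + 5 + 5 + 7 = 27.
Σw·y = 8·1501 + 2·481 + 5·762 + 5·1721 + 7·1276 = 34317, so ȳ = 34317/27 ≈ 1271.00.
That equals the midline 1271 — balanced.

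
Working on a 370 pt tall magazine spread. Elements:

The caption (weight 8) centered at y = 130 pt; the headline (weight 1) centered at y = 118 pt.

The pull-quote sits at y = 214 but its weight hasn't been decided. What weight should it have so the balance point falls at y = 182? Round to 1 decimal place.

w ≈ 15.0

Known weights sum to 8 + 1 = 9; their moment is 8·130 + 1·118 = 1158.
Set Σw·y/Σw = 182: (1158 + 214w) = 182·(9 + w).
So w = (182·9 − 1158)/(214 − 182) = 480/32 ≈ 15.00.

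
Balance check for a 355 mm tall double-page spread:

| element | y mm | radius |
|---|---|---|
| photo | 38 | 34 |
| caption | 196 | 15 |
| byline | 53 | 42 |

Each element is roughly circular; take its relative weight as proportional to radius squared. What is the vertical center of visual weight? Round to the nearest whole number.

y ≈ 58

r² weights: photo 34² = 1156, caption 15² = 225, byline 42² = 1764. Total = 3145.
y-moment: 1156·38 + 225·196 + 1764·53 = 181520; centroid 181520/3145 ≈ 57.72.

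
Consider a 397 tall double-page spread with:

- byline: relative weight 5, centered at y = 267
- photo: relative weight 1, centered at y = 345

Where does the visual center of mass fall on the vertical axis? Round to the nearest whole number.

Weights sum to 5 + 1 = 6.
y: (5·267 + 1·345) / 6 = 1680 / 6 ≈ 280.00

y ≈ 280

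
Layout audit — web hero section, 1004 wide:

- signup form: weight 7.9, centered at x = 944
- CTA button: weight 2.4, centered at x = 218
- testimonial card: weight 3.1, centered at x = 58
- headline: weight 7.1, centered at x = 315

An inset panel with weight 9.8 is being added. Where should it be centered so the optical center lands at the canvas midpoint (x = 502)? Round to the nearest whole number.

New total weight: (7.9 + 2.4 + 3.1 + 7.1) + 9.8 = 30.3.
x: need Σw·x = 30.3·502 = 15210.6. Existing = 7.9·944 + 2.4·218 + 3.1·58 + 7.1·315 = 10397.1. Remainder 4813.5 / 9.8 ≈ 491.17.

x ≈ 491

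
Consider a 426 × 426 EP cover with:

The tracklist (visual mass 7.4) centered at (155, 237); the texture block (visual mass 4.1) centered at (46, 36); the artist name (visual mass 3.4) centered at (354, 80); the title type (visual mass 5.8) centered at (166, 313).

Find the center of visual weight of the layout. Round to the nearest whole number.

(169, 193)

Weights sum to 7.4 + 4.1 + 3.4 + 5.8 = 20.7.
x: (7.4·155 + 4.1·46 + 3.4·354 + 5.8·166) / 20.7 = 3502.0 / 20.7 ≈ 169.18
y: (7.4·237 + 4.1·36 + 3.4·80 + 5.8·313) / 20.7 = 3988.8 / 20.7 ≈ 192.70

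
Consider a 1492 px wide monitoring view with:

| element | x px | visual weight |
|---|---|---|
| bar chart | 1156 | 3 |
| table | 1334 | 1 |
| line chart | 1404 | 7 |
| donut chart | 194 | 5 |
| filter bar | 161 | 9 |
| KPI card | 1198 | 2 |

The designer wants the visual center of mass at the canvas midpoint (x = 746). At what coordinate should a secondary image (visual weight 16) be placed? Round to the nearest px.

x ≈ 790

With the secondary image, Σw becomes 3 + 1 + 7 + 5 + 9 + 2 + 16 = 43.
x: target moment 43×746 = 32078; current 3·1156 + 1·1334 + 7·1404 + 5·194 + 9·161 + 2·1198 = 19445; the secondary image supplies 12633, so x = 12633/16 ≈ 789.56.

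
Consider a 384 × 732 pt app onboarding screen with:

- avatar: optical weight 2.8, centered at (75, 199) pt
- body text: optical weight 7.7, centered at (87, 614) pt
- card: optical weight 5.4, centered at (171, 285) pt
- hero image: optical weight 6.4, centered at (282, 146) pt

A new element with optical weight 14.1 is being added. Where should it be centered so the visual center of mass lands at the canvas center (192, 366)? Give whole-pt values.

New total weight: (2.8 + 7.7 + 5.4 + 6.4) + 14.1 = 36.4.
x: target moment 36.4×192 = 6988.8; current 2.8·75 + 7.7·87 + 5.4·171 + 6.4·282 = 3608.1; the new element supplies 3380.7, so x = 3380.7/14.1 ≈ 239.77.
y: target moment 36.4×366 = 13322.4; current 2.8·199 + 7.7·614 + 5.4·285 + 6.4·146 = 7758.4; the new element supplies 5564.0, so y = 5564.0/14.1 ≈ 394.61.

(240, 395)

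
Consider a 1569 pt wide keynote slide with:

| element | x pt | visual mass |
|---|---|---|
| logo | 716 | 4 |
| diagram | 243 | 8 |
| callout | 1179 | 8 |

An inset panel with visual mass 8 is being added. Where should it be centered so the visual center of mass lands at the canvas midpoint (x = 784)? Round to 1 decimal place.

x ≈ 964.0

With the inset panel, Σw becomes 4 + 8 + 8 + 8 = 28.
Along x: (14240 + 8·x) / 28 = 784 (existing moment 4·716 + 8·243 + 8·1179 = 14240) ⇒ x = (21952 − 14240) / 8 ≈ 964.00.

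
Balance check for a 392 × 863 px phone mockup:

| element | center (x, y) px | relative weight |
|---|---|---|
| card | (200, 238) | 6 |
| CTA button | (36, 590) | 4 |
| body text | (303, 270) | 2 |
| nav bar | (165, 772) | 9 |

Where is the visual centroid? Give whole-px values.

Total weight = 6 + 4 + 2 + 9 = 21.
Σw·x = 6·200 + 4·36 + 2·303 + 9·165 = 3435, so x̄ = 3435/21 ≈ 163.57.
Σw·y = 6·238 + 4·590 + 2·270 + 9·772 = 11276, so ȳ = 11276/21 ≈ 536.95.

(164, 537)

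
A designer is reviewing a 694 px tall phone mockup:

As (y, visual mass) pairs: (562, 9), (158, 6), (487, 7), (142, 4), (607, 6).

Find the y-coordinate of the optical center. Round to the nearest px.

y ≈ 426

Total weight = 9 + 6 + 7 + 4 + 6 = 32.
Σw·y = 9·562 + 6·158 + 7·487 + 4·142 + 6·607 = 13625, so ȳ = 13625/32 ≈ 425.78.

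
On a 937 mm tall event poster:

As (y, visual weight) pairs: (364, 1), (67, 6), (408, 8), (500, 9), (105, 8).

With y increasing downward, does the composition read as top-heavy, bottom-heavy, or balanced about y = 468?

Weights sum to 1 + 6 + 8 + 9 + 8 = 32.
Σw·y = 1·364 + 6·67 + 8·408 + 9·500 + 8·105 = 9370, so ȳ = 9370/32 ≈ 292.81.
292.8 vs midline 468 → top-heavy.

top-heavy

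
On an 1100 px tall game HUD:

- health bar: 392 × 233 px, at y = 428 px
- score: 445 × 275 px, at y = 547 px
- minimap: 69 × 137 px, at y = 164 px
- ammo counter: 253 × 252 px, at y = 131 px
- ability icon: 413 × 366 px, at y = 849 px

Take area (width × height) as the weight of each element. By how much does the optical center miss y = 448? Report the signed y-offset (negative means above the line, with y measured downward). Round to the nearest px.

Areas → weights: health bar 392·233 = 91336, score 445·275 = 122375, minimap 69·137 = 9453, ammo counter 253·252 = 63756, ability icon 413·366 = 151158; Σw = 438078.
y: (91336·428 + 122375·547 + 9453·164 + 63756·131 + 151158·849) / 438078 = 244266403 / 438078 ≈ 557.59
Difference: 557.59 − 448 ≈ 109.59.

≈ 110 px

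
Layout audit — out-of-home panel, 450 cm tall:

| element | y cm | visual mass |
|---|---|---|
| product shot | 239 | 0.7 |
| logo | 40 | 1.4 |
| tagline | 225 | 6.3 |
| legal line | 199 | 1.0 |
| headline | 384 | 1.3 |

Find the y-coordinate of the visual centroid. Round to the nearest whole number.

Weights sum to 0.7 + 1.4 + 6.3 + 1.0 + 1.3 = 10.7.
y-moment: 0.7·239 + 1.4·40 + 6.3·225 + 1.0·199 + 1.3·384 = 2339.0; centroid 2339.0/10.7 ≈ 218.60.

y ≈ 219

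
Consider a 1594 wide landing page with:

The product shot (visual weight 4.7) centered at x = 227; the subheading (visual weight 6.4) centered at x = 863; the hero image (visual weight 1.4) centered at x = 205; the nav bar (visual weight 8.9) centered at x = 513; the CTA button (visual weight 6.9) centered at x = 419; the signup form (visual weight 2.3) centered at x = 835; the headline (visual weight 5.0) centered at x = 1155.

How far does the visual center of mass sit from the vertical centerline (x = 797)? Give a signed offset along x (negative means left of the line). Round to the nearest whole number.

≈ -178

Σw = 4.7 + 6.4 + 1.4 + 8.9 + 6.9 + 2.3 + 5.0 = 35.6.
Σw·x = 4.7·227 + 6.4·863 + 1.4·205 + 8.9·513 + 6.9·419 + 2.3·835 + 5.0·1155 = 22029.4, so x̄ = 22029.4/35.6 ≈ 618.80.
Difference: 618.80 − 797 ≈ -178.20.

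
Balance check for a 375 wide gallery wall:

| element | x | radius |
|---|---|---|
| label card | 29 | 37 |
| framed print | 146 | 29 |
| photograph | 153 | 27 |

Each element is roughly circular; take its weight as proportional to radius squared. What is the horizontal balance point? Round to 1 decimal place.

x ≈ 93.2

Weights ∝ r²: label card 37² = 1369, framed print 29² = 841, photograph 27² = 729; Σw = 2939.
x: (1369·29 + 841·146 + 729·153) / 2939 = 274024 / 2939 ≈ 93.24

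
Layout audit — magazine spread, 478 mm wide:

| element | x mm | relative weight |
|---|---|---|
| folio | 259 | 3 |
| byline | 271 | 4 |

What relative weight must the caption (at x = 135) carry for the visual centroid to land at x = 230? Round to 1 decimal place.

Existing Σw = 7 (3 + 4); existing moment 3·259 + 4·271 = 1861.
For the centroid to hit 230: (1861 + w·135) / (7 + w) = 230.
Rearranging, w·(135 − 230) = 230·7 − 1861 = -251, so w ≈ -251/-95 = 2.64.

w ≈ 2.6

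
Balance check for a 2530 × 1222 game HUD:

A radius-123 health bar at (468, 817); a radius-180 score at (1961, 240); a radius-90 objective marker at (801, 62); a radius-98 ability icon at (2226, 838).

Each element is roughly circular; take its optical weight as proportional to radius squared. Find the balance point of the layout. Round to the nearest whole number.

(1510, 440)

r² weights: health bar 123² = 15129, score 180² = 32400, objective marker 90² = 8100, ability icon 98² = 9604. Total = 65233.
x-moment: 15129·468 + 32400·1961 + 8100·801 + 9604·2226 = 98483376; centroid 98483376/65233 ≈ 1509.72.
y-moment: 15129·817 + 32400·240 + 8100·62 + 9604·838 = 28686745; centroid 28686745/65233 ≈ 439.76.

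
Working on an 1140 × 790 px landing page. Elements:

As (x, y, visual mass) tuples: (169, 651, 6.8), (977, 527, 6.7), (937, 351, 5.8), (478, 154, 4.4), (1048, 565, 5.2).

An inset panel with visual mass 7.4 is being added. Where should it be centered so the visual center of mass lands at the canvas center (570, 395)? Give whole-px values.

With the inset panel, Σw becomes 6.8 + 6.7 + 5.8 + 4.4 + 5.2 + 7.4 = 36.3.
Along x: (20682.5 + 7.4·x) / 36.3 = 570 (existing moment 6.8·169 + 6.7·977 + 5.8·937 + 4.4·478 + 5.2·1048 = 20682.5) ⇒ x = (20691.0 − 20682.5) / 7.4 ≈ 1.15.
Along y: (13609.1 + 7.4·y) / 36.3 = 395 (existing moment 6.8·651 + 6.7·527 + 5.8·351 + 4.4·154 + 5.2·565 = 13609.1) ⇒ y = (14338.5 − 13609.1) / 7.4 ≈ 98.57.

(1, 99)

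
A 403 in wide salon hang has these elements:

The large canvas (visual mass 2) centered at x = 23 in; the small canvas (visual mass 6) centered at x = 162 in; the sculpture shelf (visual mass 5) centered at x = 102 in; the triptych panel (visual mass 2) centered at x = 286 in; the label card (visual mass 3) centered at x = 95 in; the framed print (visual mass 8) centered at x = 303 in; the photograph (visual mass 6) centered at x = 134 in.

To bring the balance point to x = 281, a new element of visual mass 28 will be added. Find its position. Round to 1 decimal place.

x ≈ 401.7

With the new element, Σw becomes 2 + 6 + 5 + 2 + 3 + 8 + 6 + 28 = 60.
x: need Σw·x = 60·281 = 16860. Existing = 2·23 + 6·162 + 5·102 + 2·286 + 3·95 + 8·303 + 6·134 = 5613. Remainder 11247 / 28 ≈ 401.68.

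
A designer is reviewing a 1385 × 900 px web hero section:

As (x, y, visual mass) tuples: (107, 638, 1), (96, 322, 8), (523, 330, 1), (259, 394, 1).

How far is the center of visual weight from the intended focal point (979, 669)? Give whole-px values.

Total weight = 1 + 8 + 1 + 1 = 11.
x-moment: 1·107 + 8·96 + 1·523 + 1·259 = 1657; centroid 1657/11 ≈ 150.64.
y-moment: 1·638 + 8·322 + 1·330 + 1·394 = 3938; centroid 3938/11 ≈ 358.00.
Offset from (979, 669): Δx ≈ -828.36, Δy ≈ -311.00; distance = √(Δx² + Δy²) ≈ 884.82.

≈ 885 px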